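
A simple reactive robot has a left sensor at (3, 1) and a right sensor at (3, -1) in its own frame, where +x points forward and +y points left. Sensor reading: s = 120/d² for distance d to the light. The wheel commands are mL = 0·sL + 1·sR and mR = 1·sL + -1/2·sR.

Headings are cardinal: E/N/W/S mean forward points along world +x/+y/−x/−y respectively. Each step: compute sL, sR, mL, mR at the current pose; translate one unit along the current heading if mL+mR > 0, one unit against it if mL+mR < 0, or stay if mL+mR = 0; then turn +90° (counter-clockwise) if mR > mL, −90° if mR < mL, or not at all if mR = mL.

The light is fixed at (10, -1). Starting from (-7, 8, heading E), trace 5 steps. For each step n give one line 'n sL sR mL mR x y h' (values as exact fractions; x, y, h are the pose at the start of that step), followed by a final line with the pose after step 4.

0 15/37 6/13 6/13 84/481 -7 8 E
1 40/87 24/65 24/65 1556/5655 -6 8 S
2 12/41 60/221 60/221 1422/9061 -6 7 W
3 24/89 120/377 120/377 3708/33553 -7 7 N
4 15/37 6/13 6/13 84/481 -7 8 E
final -6 8 S

n=0: pose=(-7,8,E); sL=15/37, sR=6/13; mL=6/13, mR=84/481; mL+mR=306/481 → advance +1; mR−mL=-138/481 → turn -1·90°
n=1: pose=(-6,8,S); sL=40/87, sR=24/65; mL=24/65, mR=1556/5655; mL+mR=3644/5655 → advance +1; mR−mL=-532/5655 → turn -1·90°
n=2: pose=(-6,7,W); sL=12/41, sR=60/221; mL=60/221, mR=1422/9061; mL+mR=3882/9061 → advance +1; mR−mL=-1038/9061 → turn -1·90°
n=3: pose=(-7,7,N); sL=24/89, sR=120/377; mL=120/377, mR=3708/33553; mL+mR=14388/33553 → advance +1; mR−mL=-6972/33553 → turn -1·90°
n=4: pose=(-7,8,E); sL=15/37, sR=6/13; mL=6/13, mR=84/481; mL+mR=306/481 → advance +1; mR−mL=-138/481 → turn -1·90°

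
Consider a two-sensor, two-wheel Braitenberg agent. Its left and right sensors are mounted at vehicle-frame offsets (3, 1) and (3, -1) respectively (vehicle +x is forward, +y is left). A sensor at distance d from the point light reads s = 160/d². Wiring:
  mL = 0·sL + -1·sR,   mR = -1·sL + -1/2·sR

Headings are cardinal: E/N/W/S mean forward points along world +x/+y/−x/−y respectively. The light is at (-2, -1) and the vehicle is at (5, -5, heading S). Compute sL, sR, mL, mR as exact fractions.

160/113 32/17 -32/17 -4528/1921

left sensor world pos  = (6, -8); dL² = 113
right sensor world pos = (4, -8); dR² = 85
sL = 160/113 = 160/113
sR = 160/85 = 32/17
mL = 0·sL + -1·sR = -32/17
mR = -1·sL + -1/2·sR = -4528/1921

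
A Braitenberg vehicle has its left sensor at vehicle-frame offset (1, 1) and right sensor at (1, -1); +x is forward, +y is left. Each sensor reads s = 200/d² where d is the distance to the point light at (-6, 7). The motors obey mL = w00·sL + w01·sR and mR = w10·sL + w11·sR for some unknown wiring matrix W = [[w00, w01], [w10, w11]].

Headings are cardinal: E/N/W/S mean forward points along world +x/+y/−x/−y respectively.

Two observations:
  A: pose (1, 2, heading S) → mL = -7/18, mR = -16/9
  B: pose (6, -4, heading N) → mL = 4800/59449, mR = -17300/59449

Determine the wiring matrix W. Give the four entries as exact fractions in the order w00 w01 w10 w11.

1/2 -1/2 1/2 -1

obs A: pose=(1,2,S) → sL=2, sR=25/9, mL=-7/18, mR=-16/9
obs B: pose=(6,-4,N) → sL=200/221, sR=200/269, mL=4800/59449, mR=-17300/59449
sensor matrix S = [[2, 25/9], [200/221, 200/269]]; det S = -549400/535041
solve [mL_A; mL_B] = S·[w00; w01] and [mR_A; mR_B] = S·[w10; w11]:
  w00 = 1/2, w01 = -1/2, w10 = 1/2, w11 = -1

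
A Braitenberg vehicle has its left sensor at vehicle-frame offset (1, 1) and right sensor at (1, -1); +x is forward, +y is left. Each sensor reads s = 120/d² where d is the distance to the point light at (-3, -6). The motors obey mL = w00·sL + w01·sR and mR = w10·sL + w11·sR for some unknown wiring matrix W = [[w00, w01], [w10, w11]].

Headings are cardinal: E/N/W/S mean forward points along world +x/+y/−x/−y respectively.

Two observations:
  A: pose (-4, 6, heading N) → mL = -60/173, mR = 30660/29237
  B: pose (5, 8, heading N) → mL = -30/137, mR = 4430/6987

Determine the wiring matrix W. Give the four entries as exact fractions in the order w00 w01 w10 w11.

obs A: pose=(-4,6,N) → sL=120/173, sR=120/169, mL=-60/173, mR=30660/29237
obs B: pose=(5,8,N) → sL=60/137, sR=20/51, mL=-30/137, mR=4430/6987
sensor matrix S = [[120/173, 120/169], [60/137, 20/51]]; det S = -2652800/68092973
solve [mL_A; mL_B] = S·[w00; w01] and [mR_A; mR_B] = S·[w10; w11]:
  w00 = -1/2, w01 = 0, w10 = 1, w11 = 1/2

-1/2 0 1 1/2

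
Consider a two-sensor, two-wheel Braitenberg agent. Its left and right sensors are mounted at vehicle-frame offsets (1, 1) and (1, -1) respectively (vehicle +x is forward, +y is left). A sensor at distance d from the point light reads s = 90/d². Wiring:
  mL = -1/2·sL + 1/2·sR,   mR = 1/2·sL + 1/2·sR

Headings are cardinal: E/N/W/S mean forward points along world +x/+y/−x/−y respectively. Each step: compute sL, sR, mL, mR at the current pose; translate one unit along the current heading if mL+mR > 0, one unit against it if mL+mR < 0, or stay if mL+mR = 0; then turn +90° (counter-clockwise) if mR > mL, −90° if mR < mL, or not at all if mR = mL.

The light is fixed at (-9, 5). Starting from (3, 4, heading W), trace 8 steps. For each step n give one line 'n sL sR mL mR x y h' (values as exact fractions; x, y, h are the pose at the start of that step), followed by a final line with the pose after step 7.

0 18/25 90/121 36/3025 2214/3025 3 4 W
1 45/74 45/52 495/3848 2835/3848 2 4 S
2 18/29 10/17 -8/493 298/493 2 3 E
3 45/61 9/17 -108/1037 657/1037 3 3 N
4 18/25 90/121 36/3025 2214/3025 3 4 W
5 45/74 45/52 495/3848 2835/3848 2 4 S
6 18/29 10/17 -8/493 298/493 2 3 E
7 45/61 9/17 -108/1037 657/1037 3 3 N
final 3 4 W

n=0: pose=(3,4,W); sL=18/25, sR=90/121; mL=36/3025, mR=2214/3025; mL+mR=90/121 → advance +1; mR−mL=18/25 → turn +1·90°
n=1: pose=(2,4,S); sL=45/74, sR=45/52; mL=495/3848, mR=2835/3848; mL+mR=45/52 → advance +1; mR−mL=45/74 → turn +1·90°
n=2: pose=(2,3,E); sL=18/29, sR=10/17; mL=-8/493, mR=298/493; mL+mR=10/17 → advance +1; mR−mL=18/29 → turn +1·90°
n=3: pose=(3,3,N); sL=45/61, sR=9/17; mL=-108/1037, mR=657/1037; mL+mR=9/17 → advance +1; mR−mL=45/61 → turn +1·90°
n=4: pose=(3,4,W); sL=18/25, sR=90/121; mL=36/3025, mR=2214/3025; mL+mR=90/121 → advance +1; mR−mL=18/25 → turn +1·90°
n=5: pose=(2,4,S); sL=45/74, sR=45/52; mL=495/3848, mR=2835/3848; mL+mR=45/52 → advance +1; mR−mL=45/74 → turn +1·90°
n=6: pose=(2,3,E); sL=18/29, sR=10/17; mL=-8/493, mR=298/493; mL+mR=10/17 → advance +1; mR−mL=18/29 → turn +1·90°
n=7: pose=(3,3,N); sL=45/61, sR=9/17; mL=-108/1037, mR=657/1037; mL+mR=9/17 → advance +1; mR−mL=45/61 → turn +1·90°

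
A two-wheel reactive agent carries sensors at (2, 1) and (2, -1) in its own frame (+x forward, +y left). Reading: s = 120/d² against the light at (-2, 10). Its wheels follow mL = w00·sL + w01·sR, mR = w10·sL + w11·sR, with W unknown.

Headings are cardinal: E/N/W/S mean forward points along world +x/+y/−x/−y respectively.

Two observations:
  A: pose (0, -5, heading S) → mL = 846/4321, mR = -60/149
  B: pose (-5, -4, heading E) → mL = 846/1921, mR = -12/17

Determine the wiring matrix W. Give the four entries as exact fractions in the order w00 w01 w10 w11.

1 -1/2 -1 0

obs A: pose=(0,-5,S) → sL=60/149, sR=12/29, mL=846/4321, mR=-60/149
obs B: pose=(-5,-4,E) → sL=12/17, sR=60/113, mL=846/1921, mR=-12/17
sensor matrix S = [[60/149, 12/29], [12/17, 60/113]]; det S = -649728/8300641
solve [mL_A; mL_B] = S·[w00; w01] and [mR_A; mR_B] = S·[w10; w11]:
  w00 = 1, w01 = -1/2, w10 = -1, w11 = 0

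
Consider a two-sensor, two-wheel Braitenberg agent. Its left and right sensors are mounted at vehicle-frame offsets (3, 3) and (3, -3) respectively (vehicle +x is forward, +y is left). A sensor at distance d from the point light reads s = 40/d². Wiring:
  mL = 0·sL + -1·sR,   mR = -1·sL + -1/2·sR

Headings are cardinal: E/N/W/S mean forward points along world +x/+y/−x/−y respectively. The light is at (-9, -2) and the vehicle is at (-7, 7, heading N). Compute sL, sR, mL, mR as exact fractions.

8/29 40/169 -40/169 -1932/4901

left sensor world pos  = (-10, 10); dL² = 145
right sensor world pos = (-4, 10); dR² = 169
sL = 40/145 = 8/29
sR = 40/169 = 40/169
mL = 0·sL + -1·sR = -40/169
mR = -1·sL + -1/2·sR = -1932/4901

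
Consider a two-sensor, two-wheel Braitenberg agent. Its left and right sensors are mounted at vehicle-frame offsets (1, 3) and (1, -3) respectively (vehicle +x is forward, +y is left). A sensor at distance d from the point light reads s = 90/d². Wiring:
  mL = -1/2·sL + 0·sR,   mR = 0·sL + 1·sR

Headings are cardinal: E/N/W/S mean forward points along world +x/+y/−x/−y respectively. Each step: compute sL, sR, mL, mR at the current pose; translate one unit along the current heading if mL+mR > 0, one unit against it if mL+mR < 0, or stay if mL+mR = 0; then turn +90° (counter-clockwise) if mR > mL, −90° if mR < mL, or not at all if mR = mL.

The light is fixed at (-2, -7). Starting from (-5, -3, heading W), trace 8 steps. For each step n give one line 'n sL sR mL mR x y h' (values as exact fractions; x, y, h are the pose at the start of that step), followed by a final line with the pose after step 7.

n=0: pose=(-5,-3,W); sL=90/17, sR=18/13; mL=-45/17, mR=18/13; mL+mR=-279/221 → advance -1; mR−mL=891/221 → turn +1·90°
n=1: pose=(-4,-3,S); sL=9, sR=45/17; mL=-9/2, mR=45/17; mL+mR=-63/34 → advance -1; mR−mL=243/34 → turn +1·90°
n=2: pose=(-4,-2,E); sL=18/13, sR=18; mL=-9/13, mR=18; mL+mR=225/13 → advance +1; mR−mL=243/13 → turn +1·90°
n=3: pose=(-3,-2,N); sL=45/26, sR=9/4; mL=-45/52, mR=9/4; mL+mR=18/13 → advance +1; mR−mL=81/26 → turn +1·90°
n=4: pose=(-3,-1,W); sL=90/13, sR=18/17; mL=-45/13, mR=18/17; mL+mR=-531/221 → advance -1; mR−mL=999/221 → turn +1·90°
n=5: pose=(-2,-1,S); sL=45/17, sR=45/17; mL=-45/34, mR=45/17; mL+mR=45/34 → advance +1; mR−mL=135/34 → turn +1·90°
n=6: pose=(-2,-2,E); sL=18/13, sR=18; mL=-9/13, mR=18; mL+mR=225/13 → advance +1; mR−mL=243/13 → turn +1·90°
n=7: pose=(-1,-2,N); sL=9/4, sR=45/26; mL=-9/8, mR=45/26; mL+mR=63/104 → advance +1; mR−mL=297/104 → turn +1·90°

0 90/17 18/13 -45/17 18/13 -5 -3 W
1 9 45/17 -9/2 45/17 -4 -3 S
2 18/13 18 -9/13 18 -4 -2 E
3 45/26 9/4 -45/52 9/4 -3 -2 N
4 90/13 18/17 -45/13 18/17 -3 -1 W
5 45/17 45/17 -45/34 45/17 -2 -1 S
6 18/13 18 -9/13 18 -2 -2 E
7 9/4 45/26 -9/8 45/26 -1 -2 N
final -1 -1 W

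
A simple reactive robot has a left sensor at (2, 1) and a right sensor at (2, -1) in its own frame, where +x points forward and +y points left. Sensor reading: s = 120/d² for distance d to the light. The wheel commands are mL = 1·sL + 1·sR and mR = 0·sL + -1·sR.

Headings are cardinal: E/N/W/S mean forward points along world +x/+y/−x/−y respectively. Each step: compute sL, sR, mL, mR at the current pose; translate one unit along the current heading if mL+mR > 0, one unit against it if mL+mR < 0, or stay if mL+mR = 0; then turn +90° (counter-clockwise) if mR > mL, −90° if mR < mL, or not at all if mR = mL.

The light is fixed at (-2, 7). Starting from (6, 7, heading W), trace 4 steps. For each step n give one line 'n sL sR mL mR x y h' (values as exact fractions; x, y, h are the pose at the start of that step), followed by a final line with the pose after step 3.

0 120/37 120/37 240/37 -120/37 6 7 W
1 3 30/17 81/17 -30/17 5 7 N
2 24/17 40/27 1328/459 -40/27 5 8 E
3 60/41 12/5 792/205 -12/5 6 8 S
final 6 7 W

n=0: pose=(6,7,W); sL=120/37, sR=120/37; mL=240/37, mR=-120/37; mL+mR=120/37 → advance +1; mR−mL=-360/37 → turn -1·90°
n=1: pose=(5,7,N); sL=3, sR=30/17; mL=81/17, mR=-30/17; mL+mR=3 → advance +1; mR−mL=-111/17 → turn -1·90°
n=2: pose=(5,8,E); sL=24/17, sR=40/27; mL=1328/459, mR=-40/27; mL+mR=24/17 → advance +1; mR−mL=-2008/459 → turn -1·90°
n=3: pose=(6,8,S); sL=60/41, sR=12/5; mL=792/205, mR=-12/5; mL+mR=60/41 → advance +1; mR−mL=-1284/205 → turn -1·90°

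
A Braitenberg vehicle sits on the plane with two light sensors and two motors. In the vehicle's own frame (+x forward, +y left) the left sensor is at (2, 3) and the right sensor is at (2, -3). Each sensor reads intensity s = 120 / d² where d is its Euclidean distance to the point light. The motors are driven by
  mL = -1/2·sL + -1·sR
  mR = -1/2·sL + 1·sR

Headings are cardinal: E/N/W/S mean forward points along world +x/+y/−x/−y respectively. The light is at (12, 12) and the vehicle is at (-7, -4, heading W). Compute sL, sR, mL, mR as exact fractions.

60/401 12/61 -6642/24461 2982/24461

left sensor world pos  = (-9, -7); dL² = 802
right sensor world pos = (-9, -1); dR² = 610
sL = 120/802 = 60/401
sR = 120/610 = 12/61
mL = -1/2·sL + -1·sR = -6642/24461
mR = -1/2·sL + 1·sR = 2982/24461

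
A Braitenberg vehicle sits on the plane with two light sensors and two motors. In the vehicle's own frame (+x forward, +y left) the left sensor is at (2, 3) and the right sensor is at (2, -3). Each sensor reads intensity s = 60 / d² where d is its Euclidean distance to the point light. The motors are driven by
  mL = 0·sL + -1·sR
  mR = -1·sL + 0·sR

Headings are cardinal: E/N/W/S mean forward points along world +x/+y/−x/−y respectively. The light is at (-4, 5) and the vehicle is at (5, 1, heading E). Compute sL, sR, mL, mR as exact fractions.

30/61 6/17 -6/17 -30/61

left sensor world pos  = (7, 4); dL² = 122
right sensor world pos = (7, -2); dR² = 170
sL = 60/122 = 30/61
sR = 60/170 = 6/17
mL = 0·sL + -1·sR = -6/17
mR = -1·sL + 0·sR = -30/61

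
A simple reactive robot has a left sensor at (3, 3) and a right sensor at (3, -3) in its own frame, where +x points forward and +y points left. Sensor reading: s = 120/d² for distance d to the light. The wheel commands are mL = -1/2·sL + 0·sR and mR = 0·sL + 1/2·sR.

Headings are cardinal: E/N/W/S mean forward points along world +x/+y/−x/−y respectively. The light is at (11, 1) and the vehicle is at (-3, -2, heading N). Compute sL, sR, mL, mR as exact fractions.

left sensor world pos  = (-6, 1); dL² = 289
right sensor world pos = (0, 1); dR² = 121
sL = 120/289 = 120/289
sR = 120/121 = 120/121
mL = -1/2·sL + 0·sR = -60/289
mR = 0·sL + 1/2·sR = 60/121

120/289 120/121 -60/289 60/121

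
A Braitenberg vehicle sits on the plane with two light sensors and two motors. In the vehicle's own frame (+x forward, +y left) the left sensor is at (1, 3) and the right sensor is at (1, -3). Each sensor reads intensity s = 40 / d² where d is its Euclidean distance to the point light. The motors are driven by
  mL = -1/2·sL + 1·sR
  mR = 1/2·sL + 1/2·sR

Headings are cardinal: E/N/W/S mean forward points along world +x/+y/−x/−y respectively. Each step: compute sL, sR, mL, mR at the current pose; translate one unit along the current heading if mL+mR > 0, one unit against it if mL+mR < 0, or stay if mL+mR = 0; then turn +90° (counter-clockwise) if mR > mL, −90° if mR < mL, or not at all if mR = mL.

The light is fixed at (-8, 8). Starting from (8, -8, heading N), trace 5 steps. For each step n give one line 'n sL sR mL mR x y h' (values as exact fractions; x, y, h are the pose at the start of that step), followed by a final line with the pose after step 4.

n=0: pose=(8,-8,N); sL=20/197, sR=20/293; mL=1010/57721, mR=4900/57721; mL+mR=30/293 → advance +1; mR−mL=3890/57721 → turn +1·90°
n=1: pose=(8,-7,W); sL=40/549, sR=40/369; mL=180/2501, mR=680/7503; mL+mR=20/123 → advance +1; mR−mL=140/7503 → turn +1·90°
n=2: pose=(7,-7,S); sL=2/29, sR=1/10; mL=19/290, mR=49/580; mL+mR=3/20 → advance +1; mR−mL=11/580 → turn +1·90°
n=3: pose=(7,-8,E); sL=8/85, sR=40/617; mL=932/52445, mR=4168/52445; mL+mR=60/617 → advance +1; mR−mL=3236/52445 → turn +1·90°
n=4: pose=(8,-8,N); sL=20/197, sR=20/293; mL=1010/57721, mR=4900/57721; mL+mR=30/293 → advance +1; mR−mL=3890/57721 → turn +1·90°

0 20/197 20/293 1010/57721 4900/57721 8 -8 N
1 40/549 40/369 180/2501 680/7503 8 -7 W
2 2/29 1/10 19/290 49/580 7 -7 S
3 8/85 40/617 932/52445 4168/52445 7 -8 E
4 20/197 20/293 1010/57721 4900/57721 8 -8 N
final 8 -7 W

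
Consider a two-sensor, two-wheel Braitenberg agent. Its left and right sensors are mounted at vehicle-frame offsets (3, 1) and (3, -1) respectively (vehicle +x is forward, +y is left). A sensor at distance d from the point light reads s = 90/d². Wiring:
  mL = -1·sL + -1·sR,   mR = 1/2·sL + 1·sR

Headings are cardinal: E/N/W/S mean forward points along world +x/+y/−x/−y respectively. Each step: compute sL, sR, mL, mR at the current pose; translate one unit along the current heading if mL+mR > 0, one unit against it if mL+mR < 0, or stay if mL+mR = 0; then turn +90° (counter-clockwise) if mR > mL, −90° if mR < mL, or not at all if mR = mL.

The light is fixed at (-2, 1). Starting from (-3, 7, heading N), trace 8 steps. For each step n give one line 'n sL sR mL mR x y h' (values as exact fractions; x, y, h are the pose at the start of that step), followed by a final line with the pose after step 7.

n=0: pose=(-3,7,N); sL=18/17, sR=10/9; mL=-332/153, mR=251/153; mL+mR=-9/17 → advance -1; mR−mL=583/153 → turn +1·90°
n=1: pose=(-3,6,W); sL=45/16, sR=45/26; mL=-945/208, mR=1305/416; mL+mR=-45/32 → advance -1; mR−mL=3195/416 → turn +1·90°
n=2: pose=(-2,6,S); sL=18, sR=18; mL=-36, mR=27; mL+mR=-9 → advance -1; mR−mL=63 → turn +1·90°
n=3: pose=(-2,7,E); sL=45/29, sR=45/17; mL=-2070/493, mR=3375/986; mL+mR=-45/58 → advance -1; mR−mL=7515/986 → turn +1·90°
n=4: pose=(-3,7,N); sL=18/17, sR=10/9; mL=-332/153, mR=251/153; mL+mR=-9/17 → advance -1; mR−mL=583/153 → turn +1·90°
n=5: pose=(-3,6,W); sL=45/16, sR=45/26; mL=-945/208, mR=1305/416; mL+mR=-45/32 → advance -1; mR−mL=3195/416 → turn +1·90°
n=6: pose=(-2,6,S); sL=18, sR=18; mL=-36, mR=27; mL+mR=-9 → advance -1; mR−mL=63 → turn +1·90°
n=7: pose=(-2,7,E); sL=45/29, sR=45/17; mL=-2070/493, mR=3375/986; mL+mR=-45/58 → advance -1; mR−mL=7515/986 → turn +1·90°

0 18/17 10/9 -332/153 251/153 -3 7 N
1 45/16 45/26 -945/208 1305/416 -3 6 W
2 18 18 -36 27 -2 6 S
3 45/29 45/17 -2070/493 3375/986 -2 7 E
4 18/17 10/9 -332/153 251/153 -3 7 N
5 45/16 45/26 -945/208 1305/416 -3 6 W
6 18 18 -36 27 -2 6 S
7 45/29 45/17 -2070/493 3375/986 -2 7 E
final -3 7 N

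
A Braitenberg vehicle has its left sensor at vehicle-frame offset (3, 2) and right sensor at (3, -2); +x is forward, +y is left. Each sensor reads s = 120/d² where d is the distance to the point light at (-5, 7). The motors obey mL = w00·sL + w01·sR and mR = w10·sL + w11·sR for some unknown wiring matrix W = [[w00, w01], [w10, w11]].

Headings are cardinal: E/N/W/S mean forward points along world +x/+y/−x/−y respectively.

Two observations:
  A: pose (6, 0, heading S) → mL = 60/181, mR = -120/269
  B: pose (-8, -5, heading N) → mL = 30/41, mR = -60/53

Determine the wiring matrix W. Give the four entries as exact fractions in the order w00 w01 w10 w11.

obs A: pose=(6,0,S) → sL=120/269, sR=120/181, mL=60/181, mR=-120/269
obs B: pose=(-8,-5,N) → sL=60/53, sR=60/41, mL=30/41, mR=-60/53
sensor matrix S = [[120/269, 120/181], [60/53, 60/41]]; det S = -10339200/105801197
solve [mL_A; mL_B] = S·[w00; w01] and [mR_A; mR_B] = S·[w10; w11]:
  w00 = 0, w01 = 1/2, w10 = -1, w11 = 0

0 1/2 -1 0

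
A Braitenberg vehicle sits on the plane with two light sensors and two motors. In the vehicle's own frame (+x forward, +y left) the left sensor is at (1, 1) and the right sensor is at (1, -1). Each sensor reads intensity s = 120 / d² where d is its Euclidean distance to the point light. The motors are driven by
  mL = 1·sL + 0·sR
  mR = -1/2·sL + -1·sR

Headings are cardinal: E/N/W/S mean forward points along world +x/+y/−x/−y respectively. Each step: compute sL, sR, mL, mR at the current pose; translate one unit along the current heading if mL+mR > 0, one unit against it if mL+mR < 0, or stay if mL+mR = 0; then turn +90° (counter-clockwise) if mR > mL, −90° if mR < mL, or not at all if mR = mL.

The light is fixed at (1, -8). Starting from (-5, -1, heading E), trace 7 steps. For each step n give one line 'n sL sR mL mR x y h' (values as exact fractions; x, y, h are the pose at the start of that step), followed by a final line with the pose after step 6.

0 120/89 120/61 120/89 -14340/5429 -5 -1 E
1 5/3 6/5 5/3 -61/30 -6 -1 S
2 120/113 24/29 120/113 -4452/3277 -6 0 W
3 12/13 60/53 12/13 -1098/689 -5 0 N
4 120/89 120/61 120/89 -14340/5429 -5 -1 E
5 5/3 6/5 5/3 -61/30 -6 -1 S
6 120/113 24/29 120/113 -4452/3277 -6 0 W
final -5 0 N

n=0: pose=(-5,-1,E); sL=120/89, sR=120/61; mL=120/89, mR=-14340/5429; mL+mR=-7020/5429 → advance -1; mR−mL=-21660/5429 → turn -1·90°
n=1: pose=(-6,-1,S); sL=5/3, sR=6/5; mL=5/3, mR=-61/30; mL+mR=-11/30 → advance -1; mR−mL=-37/10 → turn -1·90°
n=2: pose=(-6,0,W); sL=120/113, sR=24/29; mL=120/113, mR=-4452/3277; mL+mR=-972/3277 → advance -1; mR−mL=-7932/3277 → turn -1·90°
n=3: pose=(-5,0,N); sL=12/13, sR=60/53; mL=12/13, mR=-1098/689; mL+mR=-462/689 → advance -1; mR−mL=-1734/689 → turn -1·90°
n=4: pose=(-5,-1,E); sL=120/89, sR=120/61; mL=120/89, mR=-14340/5429; mL+mR=-7020/5429 → advance -1; mR−mL=-21660/5429 → turn -1·90°
n=5: pose=(-6,-1,S); sL=5/3, sR=6/5; mL=5/3, mR=-61/30; mL+mR=-11/30 → advance -1; mR−mL=-37/10 → turn -1·90°
n=6: pose=(-6,0,W); sL=120/113, sR=24/29; mL=120/113, mR=-4452/3277; mL+mR=-972/3277 → advance -1; mR−mL=-7932/3277 → turn -1·90°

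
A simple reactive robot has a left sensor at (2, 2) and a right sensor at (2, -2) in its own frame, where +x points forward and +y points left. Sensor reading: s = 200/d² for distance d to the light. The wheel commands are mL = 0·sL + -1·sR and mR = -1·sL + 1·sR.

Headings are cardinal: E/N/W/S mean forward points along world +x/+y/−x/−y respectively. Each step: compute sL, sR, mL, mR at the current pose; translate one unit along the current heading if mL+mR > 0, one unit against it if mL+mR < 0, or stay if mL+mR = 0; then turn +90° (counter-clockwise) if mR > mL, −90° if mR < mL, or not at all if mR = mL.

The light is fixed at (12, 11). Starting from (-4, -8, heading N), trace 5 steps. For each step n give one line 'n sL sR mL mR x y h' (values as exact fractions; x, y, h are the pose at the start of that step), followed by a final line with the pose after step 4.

0 200/613 40/97 -40/97 5120/59461 -4 -8 N
1 25/101 25/81 -25/81 500/8181 -4 -9 W
2 200/653 200/773 -200/773 -24000/504769 -3 -9 S
3 100/229 20/61 -20/61 -1520/13969 -3 -8 E
4 200/613 40/97 -40/97 5120/59461 -4 -8 N
final -4 -9 W

n=0: pose=(-4,-8,N); sL=200/613, sR=40/97; mL=-40/97, mR=5120/59461; mL+mR=-200/613 → advance -1; mR−mL=29640/59461 → turn +1·90°
n=1: pose=(-4,-9,W); sL=25/101, sR=25/81; mL=-25/81, mR=500/8181; mL+mR=-25/101 → advance -1; mR−mL=3025/8181 → turn +1·90°
n=2: pose=(-3,-9,S); sL=200/653, sR=200/773; mL=-200/773, mR=-24000/504769; mL+mR=-200/653 → advance -1; mR−mL=106600/504769 → turn +1·90°
n=3: pose=(-3,-8,E); sL=100/229, sR=20/61; mL=-20/61, mR=-1520/13969; mL+mR=-100/229 → advance -1; mR−mL=3060/13969 → turn +1·90°
n=4: pose=(-4,-8,N); sL=200/613, sR=40/97; mL=-40/97, mR=5120/59461; mL+mR=-200/613 → advance -1; mR−mL=29640/59461 → turn +1·90°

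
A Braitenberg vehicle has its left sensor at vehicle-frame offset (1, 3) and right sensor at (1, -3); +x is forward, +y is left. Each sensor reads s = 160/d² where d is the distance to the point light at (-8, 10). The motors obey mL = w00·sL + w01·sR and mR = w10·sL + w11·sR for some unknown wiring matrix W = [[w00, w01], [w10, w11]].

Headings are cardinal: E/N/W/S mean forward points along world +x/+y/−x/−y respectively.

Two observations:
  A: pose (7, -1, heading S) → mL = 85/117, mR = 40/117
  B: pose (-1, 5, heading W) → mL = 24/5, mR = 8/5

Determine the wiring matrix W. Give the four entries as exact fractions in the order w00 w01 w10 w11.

1/2 1 1 0

obs A: pose=(7,-1,S) → sL=40/117, sR=5/9, mL=85/117, mR=40/117
obs B: pose=(-1,5,W) → sL=8/5, sR=4, mL=24/5, mR=8/5
sensor matrix S = [[40/117, 5/9], [8/5, 4]]; det S = 56/117
solve [mL_A; mL_B] = S·[w00; w01] and [mR_A; mR_B] = S·[w10; w11]:
  w00 = 1/2, w01 = 1, w10 = 1, w11 = 0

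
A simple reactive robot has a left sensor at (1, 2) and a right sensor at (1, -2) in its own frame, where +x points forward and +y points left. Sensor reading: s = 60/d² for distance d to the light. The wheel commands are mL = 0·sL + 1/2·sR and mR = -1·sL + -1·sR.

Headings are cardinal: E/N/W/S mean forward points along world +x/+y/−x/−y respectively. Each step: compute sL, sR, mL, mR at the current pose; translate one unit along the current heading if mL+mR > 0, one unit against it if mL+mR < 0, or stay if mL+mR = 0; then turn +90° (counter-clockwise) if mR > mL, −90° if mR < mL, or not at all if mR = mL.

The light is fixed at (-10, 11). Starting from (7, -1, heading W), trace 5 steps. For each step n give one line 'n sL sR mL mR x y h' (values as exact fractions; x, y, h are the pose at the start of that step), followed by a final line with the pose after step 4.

n=0: pose=(7,-1,W); sL=15/113, sR=15/89; mL=15/178, mR=-3030/10057; mL+mR=-4365/20114 → advance -1; mR−mL=-7755/20114 → turn -1·90°
n=1: pose=(8,-1,N); sL=60/377, sR=60/521; mL=30/521, mR=-53880/196417; mL+mR=-42570/196417 → advance -1; mR−mL=-65190/196417 → turn -1·90°
n=2: pose=(8,-2,E); sL=30/241, sR=30/293; mL=15/293, mR=-16020/70613; mL+mR=-12405/70613 → advance -1; mR−mL=-19635/70613 → turn -1·90°
n=3: pose=(7,-2,S); sL=60/557, sR=60/421; mL=30/421, mR=-58680/234497; mL+mR=-41970/234497 → advance -1; mR−mL=-75390/234497 → turn -1·90°
n=4: pose=(7,-1,W); sL=15/113, sR=15/89; mL=15/178, mR=-3030/10057; mL+mR=-4365/20114 → advance -1; mR−mL=-7755/20114 → turn -1·90°

0 15/113 15/89 15/178 -3030/10057 7 -1 W
1 60/377 60/521 30/521 -53880/196417 8 -1 N
2 30/241 30/293 15/293 -16020/70613 8 -2 E
3 60/557 60/421 30/421 -58680/234497 7 -2 S
4 15/113 15/89 15/178 -3030/10057 7 -1 W
final 8 -1 N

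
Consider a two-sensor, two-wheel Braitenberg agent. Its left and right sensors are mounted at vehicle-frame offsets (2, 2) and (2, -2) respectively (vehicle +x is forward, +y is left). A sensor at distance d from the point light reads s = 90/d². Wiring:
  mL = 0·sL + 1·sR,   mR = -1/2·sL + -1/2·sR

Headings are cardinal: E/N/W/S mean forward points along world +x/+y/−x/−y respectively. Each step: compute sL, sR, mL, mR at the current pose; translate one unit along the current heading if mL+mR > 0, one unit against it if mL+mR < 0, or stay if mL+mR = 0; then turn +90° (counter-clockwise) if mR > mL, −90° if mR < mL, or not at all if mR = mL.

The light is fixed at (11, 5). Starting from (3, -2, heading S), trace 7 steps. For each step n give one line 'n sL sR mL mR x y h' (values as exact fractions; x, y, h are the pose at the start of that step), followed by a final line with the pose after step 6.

0 10/13 90/181 90/181 -1490/2353 3 -2 S
1 45/82 45/58 45/58 -1575/2378 3 -1 W
2 90/137 18/13 18/13 -1818/1781 2 -1 N
3 45/29 45/49 45/49 -1755/1421 2 0 E
4 90/113 90/193 90/193 -13770/21809 1 0 S
5 1/2 45/74 45/74 -41/74 1 1 W
6 90/173 18/17 18/17 -2322/2941 0 1 N
final 0 2 E

n=0: pose=(3,-2,S); sL=10/13, sR=90/181; mL=90/181, mR=-1490/2353; mL+mR=-320/2353 → advance -1; mR−mL=-2660/2353 → turn -1·90°
n=1: pose=(3,-1,W); sL=45/82, sR=45/58; mL=45/58, mR=-1575/2378; mL+mR=135/1189 → advance +1; mR−mL=-1710/1189 → turn -1·90°
n=2: pose=(2,-1,N); sL=90/137, sR=18/13; mL=18/13, mR=-1818/1781; mL+mR=648/1781 → advance +1; mR−mL=-4284/1781 → turn -1·90°
n=3: pose=(2,0,E); sL=45/29, sR=45/49; mL=45/49, mR=-1755/1421; mL+mR=-450/1421 → advance -1; mR−mL=-3060/1421 → turn -1·90°
n=4: pose=(1,0,S); sL=90/113, sR=90/193; mL=90/193, mR=-13770/21809; mL+mR=-3600/21809 → advance -1; mR−mL=-23940/21809 → turn -1·90°
n=5: pose=(1,1,W); sL=1/2, sR=45/74; mL=45/74, mR=-41/74; mL+mR=2/37 → advance +1; mR−mL=-43/37 → turn -1·90°
n=6: pose=(0,1,N); sL=90/173, sR=18/17; mL=18/17, mR=-2322/2941; mL+mR=792/2941 → advance +1; mR−mL=-5436/2941 → turn -1·90°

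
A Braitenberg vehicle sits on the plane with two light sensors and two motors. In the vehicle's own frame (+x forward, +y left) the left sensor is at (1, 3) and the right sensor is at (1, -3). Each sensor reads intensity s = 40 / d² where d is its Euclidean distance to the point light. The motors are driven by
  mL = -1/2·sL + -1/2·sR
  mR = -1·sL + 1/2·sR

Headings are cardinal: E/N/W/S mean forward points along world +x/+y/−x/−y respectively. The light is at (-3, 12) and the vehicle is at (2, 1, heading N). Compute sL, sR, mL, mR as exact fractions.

5/13 10/41 -335/1066 -140/533

left sensor world pos  = (-1, 2); dL² = 104
right sensor world pos = (5, 2); dR² = 164
sL = 40/104 = 5/13
sR = 40/164 = 10/41
mL = -1/2·sL + -1/2·sR = -335/1066
mR = -1·sL + 1/2·sR = -140/533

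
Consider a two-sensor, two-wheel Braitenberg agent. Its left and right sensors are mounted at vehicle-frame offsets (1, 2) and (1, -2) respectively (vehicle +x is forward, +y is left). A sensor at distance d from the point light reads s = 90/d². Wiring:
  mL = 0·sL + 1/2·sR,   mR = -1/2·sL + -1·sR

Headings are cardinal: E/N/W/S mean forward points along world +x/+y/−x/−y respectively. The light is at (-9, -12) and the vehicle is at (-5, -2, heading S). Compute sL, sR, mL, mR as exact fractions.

10/13 18/17 9/17 -319/221

left sensor world pos  = (-3, -3); dL² = 117
right sensor world pos = (-7, -3); dR² = 85
sL = 90/117 = 10/13
sR = 90/85 = 18/17
mL = 0·sL + 1/2·sR = 9/17
mR = -1/2·sL + -1·sR = -319/221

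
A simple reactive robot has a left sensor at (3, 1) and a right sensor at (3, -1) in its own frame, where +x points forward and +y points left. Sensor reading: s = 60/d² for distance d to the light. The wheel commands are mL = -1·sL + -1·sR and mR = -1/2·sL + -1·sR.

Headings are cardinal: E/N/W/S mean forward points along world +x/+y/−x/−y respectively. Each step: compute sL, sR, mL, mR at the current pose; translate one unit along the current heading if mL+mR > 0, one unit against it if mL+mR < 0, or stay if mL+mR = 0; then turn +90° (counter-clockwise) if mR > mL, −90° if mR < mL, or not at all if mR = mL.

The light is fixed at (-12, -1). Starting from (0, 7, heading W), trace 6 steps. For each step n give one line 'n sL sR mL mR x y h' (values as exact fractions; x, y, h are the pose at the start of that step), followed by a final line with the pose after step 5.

0 6/13 10/27 -292/351 -211/351 0 7 W
1 60/221 60/169 -1800/2873 -1410/2873 1 7 S
2 15/89 3/16 -507/1424 -387/1424 1 8 E
3 12/53 60/313 -6936/16589 -5058/16589 0 8 N
4 6/13 10/27 -292/351 -211/351 0 7 W
5 60/221 60/169 -1800/2873 -1410/2873 1 7 S
final 1 8 E

n=0: pose=(0,7,W); sL=6/13, sR=10/27; mL=-292/351, mR=-211/351; mL+mR=-503/351 → advance -1; mR−mL=3/13 → turn +1·90°
n=1: pose=(1,7,S); sL=60/221, sR=60/169; mL=-1800/2873, mR=-1410/2873; mL+mR=-3210/2873 → advance -1; mR−mL=30/221 → turn +1·90°
n=2: pose=(1,8,E); sL=15/89, sR=3/16; mL=-507/1424, mR=-387/1424; mL+mR=-447/712 → advance -1; mR−mL=15/178 → turn +1·90°
n=3: pose=(0,8,N); sL=12/53, sR=60/313; mL=-6936/16589, mR=-5058/16589; mL+mR=-11994/16589 → advance -1; mR−mL=6/53 → turn +1·90°
n=4: pose=(0,7,W); sL=6/13, sR=10/27; mL=-292/351, mR=-211/351; mL+mR=-503/351 → advance -1; mR−mL=3/13 → turn +1·90°
n=5: pose=(1,7,S); sL=60/221, sR=60/169; mL=-1800/2873, mR=-1410/2873; mL+mR=-3210/2873 → advance -1; mR−mL=30/221 → turn +1·90°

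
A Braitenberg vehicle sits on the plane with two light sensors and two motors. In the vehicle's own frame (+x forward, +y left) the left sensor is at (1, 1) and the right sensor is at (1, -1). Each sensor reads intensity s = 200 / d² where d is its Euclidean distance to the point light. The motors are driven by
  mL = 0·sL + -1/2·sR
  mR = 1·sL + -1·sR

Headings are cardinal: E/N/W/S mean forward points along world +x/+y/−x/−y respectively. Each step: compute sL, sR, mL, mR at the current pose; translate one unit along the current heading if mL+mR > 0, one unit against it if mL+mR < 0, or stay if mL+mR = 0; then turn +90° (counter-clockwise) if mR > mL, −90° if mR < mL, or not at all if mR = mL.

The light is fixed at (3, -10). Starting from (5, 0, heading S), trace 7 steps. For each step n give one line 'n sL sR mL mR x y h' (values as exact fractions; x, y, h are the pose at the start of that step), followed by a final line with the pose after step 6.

n=0: pose=(5,0,S); sL=20/9, sR=100/41; mL=-50/41, mR=-80/369; mL+mR=-530/369 → advance -1; mR−mL=370/369 → turn +1·90°
n=1: pose=(5,1,E); sL=200/153, sR=200/109; mL=-100/109, mR=-8800/16677; mL+mR=-24100/16677 → advance -1; mR−mL=6500/16677 → turn +1·90°
n=2: pose=(4,1,N); sL=25/18, sR=50/37; mL=-25/37, mR=25/666; mL+mR=-425/666 → advance -1; mR−mL=475/666 → turn +1·90°
n=3: pose=(4,0,W); sL=200/81, sR=200/121; mL=-100/121, mR=8000/9801; mL+mR=-100/9801 → advance -1; mR−mL=16100/9801 → turn +1·90°
n=4: pose=(5,0,S); sL=20/9, sR=100/41; mL=-50/41, mR=-80/369; mL+mR=-530/369 → advance -1; mR−mL=370/369 → turn +1·90°
n=5: pose=(5,1,E); sL=200/153, sR=200/109; mL=-100/109, mR=-8800/16677; mL+mR=-24100/16677 → advance -1; mR−mL=6500/16677 → turn +1·90°
n=6: pose=(4,1,N); sL=25/18, sR=50/37; mL=-25/37, mR=25/666; mL+mR=-425/666 → advance -1; mR−mL=475/666 → turn +1·90°

0 20/9 100/41 -50/41 -80/369 5 0 S
1 200/153 200/109 -100/109 -8800/16677 5 1 E
2 25/18 50/37 -25/37 25/666 4 1 N
3 200/81 200/121 -100/121 8000/9801 4 0 W
4 20/9 100/41 -50/41 -80/369 5 0 S
5 200/153 200/109 -100/109 -8800/16677 5 1 E
6 25/18 50/37 -25/37 25/666 4 1 N
final 4 0 W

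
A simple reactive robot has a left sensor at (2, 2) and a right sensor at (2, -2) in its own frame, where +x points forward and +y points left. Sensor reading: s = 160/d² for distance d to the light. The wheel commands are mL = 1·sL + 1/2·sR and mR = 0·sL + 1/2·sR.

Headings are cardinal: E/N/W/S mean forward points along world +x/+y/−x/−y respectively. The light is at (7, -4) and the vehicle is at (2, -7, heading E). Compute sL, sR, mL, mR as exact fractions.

left sensor world pos  = (4, -5); dL² = 10
right sensor world pos = (4, -9); dR² = 34
sL = 160/10 = 16
sR = 160/34 = 80/17
mL = 1·sL + 1/2·sR = 312/17
mR = 0·sL + 1/2·sR = 40/17

16 80/17 312/17 40/17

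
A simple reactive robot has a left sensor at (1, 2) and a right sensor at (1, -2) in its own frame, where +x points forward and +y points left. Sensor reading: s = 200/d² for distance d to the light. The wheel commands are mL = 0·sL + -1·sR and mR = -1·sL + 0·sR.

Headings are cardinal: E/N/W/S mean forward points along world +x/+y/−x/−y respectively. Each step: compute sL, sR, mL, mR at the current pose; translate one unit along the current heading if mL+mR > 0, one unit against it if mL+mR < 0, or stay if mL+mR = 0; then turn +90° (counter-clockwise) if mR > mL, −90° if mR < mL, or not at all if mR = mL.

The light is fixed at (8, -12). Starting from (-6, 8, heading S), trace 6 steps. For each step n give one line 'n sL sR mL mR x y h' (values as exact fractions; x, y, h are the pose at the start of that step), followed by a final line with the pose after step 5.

n=0: pose=(-6,8,S); sL=40/101, sR=200/617; mL=-200/617, mR=-40/101; mL+mR=-44880/62317 → advance -1; mR−mL=-4480/62317 → turn -1·90°
n=1: pose=(-6,9,W); sL=100/293, sR=100/377; mL=-100/377, mR=-100/293; mL+mR=-67000/110461 → advance -1; mR−mL=-8400/110461 → turn -1·90°
n=2: pose=(-5,9,N); sL=200/709, sR=40/121; mL=-40/121, mR=-200/709; mL+mR=-52560/85789 → advance -1; mR−mL=4160/85789 → turn +1·90°
n=3: pose=(-5,8,W); sL=5/13, sR=5/17; mL=-5/17, mR=-5/13; mL+mR=-150/221 → advance -1; mR−mL=-20/221 → turn -1·90°
n=4: pose=(-4,8,N); sL=200/637, sR=200/541; mL=-200/541, mR=-200/637; mL+mR=-235600/344617 → advance -1; mR−mL=19200/344617 → turn +1·90°
n=5: pose=(-4,7,W); sL=100/229, sR=20/61; mL=-20/61, mR=-100/229; mL+mR=-10680/13969 → advance -1; mR−mL=-1520/13969 → turn -1·90°

0 40/101 200/617 -200/617 -40/101 -6 8 S
1 100/293 100/377 -100/377 -100/293 -6 9 W
2 200/709 40/121 -40/121 -200/709 -5 9 N
3 5/13 5/17 -5/17 -5/13 -5 8 W
4 200/637 200/541 -200/541 -200/637 -4 8 N
5 100/229 20/61 -20/61 -100/229 -4 7 W
final -3 7 N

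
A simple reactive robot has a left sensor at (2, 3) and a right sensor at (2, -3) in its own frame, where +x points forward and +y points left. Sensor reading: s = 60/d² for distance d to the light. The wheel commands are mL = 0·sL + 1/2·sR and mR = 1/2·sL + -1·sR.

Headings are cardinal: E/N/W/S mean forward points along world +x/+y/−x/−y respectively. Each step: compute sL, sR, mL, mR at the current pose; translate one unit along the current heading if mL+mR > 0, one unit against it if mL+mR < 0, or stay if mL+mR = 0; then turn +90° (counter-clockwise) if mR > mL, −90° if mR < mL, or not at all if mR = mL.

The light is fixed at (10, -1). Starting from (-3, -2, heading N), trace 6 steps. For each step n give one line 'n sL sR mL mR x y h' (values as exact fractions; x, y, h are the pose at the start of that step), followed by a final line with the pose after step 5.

0 60/257 60/101 30/101 -12390/25957 -3 -2 N
1 30/61 30/73 15/73 -735/4453 -3 -3 E
2 60/97 60/241 30/241 1410/23377 -2 -3 S
3 15/58 15/49 15/98 -1005/5684 -2 -4 W
4 60/197 12/13 6/13 -1974/2561 -1 -4 N
5 30/41 6/13 3/13 -51/533 -1 -5 E
final 0 -5 S

n=0: pose=(-3,-2,N); sL=60/257, sR=60/101; mL=30/101, mR=-12390/25957; mL+mR=-4680/25957 → advance -1; mR−mL=-20100/25957 → turn -1·90°
n=1: pose=(-3,-3,E); sL=30/61, sR=30/73; mL=15/73, mR=-735/4453; mL+mR=180/4453 → advance +1; mR−mL=-1650/4453 → turn -1·90°
n=2: pose=(-2,-3,S); sL=60/97, sR=60/241; mL=30/241, mR=1410/23377; mL+mR=4320/23377 → advance +1; mR−mL=-1500/23377 → turn -1·90°
n=3: pose=(-2,-4,W); sL=15/58, sR=15/49; mL=15/98, mR=-1005/5684; mL+mR=-135/5684 → advance -1; mR−mL=-1875/5684 → turn -1·90°
n=4: pose=(-1,-4,N); sL=60/197, sR=12/13; mL=6/13, mR=-1974/2561; mL+mR=-792/2561 → advance -1; mR−mL=-3156/2561 → turn -1·90°
n=5: pose=(-1,-5,E); sL=30/41, sR=6/13; mL=3/13, mR=-51/533; mL+mR=72/533 → advance +1; mR−mL=-174/533 → turn -1·90°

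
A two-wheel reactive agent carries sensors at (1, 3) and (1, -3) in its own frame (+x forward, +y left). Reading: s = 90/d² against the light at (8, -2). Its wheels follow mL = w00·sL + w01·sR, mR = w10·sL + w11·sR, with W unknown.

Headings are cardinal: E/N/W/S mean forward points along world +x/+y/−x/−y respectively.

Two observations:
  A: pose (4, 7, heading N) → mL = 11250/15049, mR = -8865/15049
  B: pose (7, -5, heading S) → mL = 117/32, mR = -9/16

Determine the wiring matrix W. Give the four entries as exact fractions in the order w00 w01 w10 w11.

obs A: pose=(4,7,N) → sL=90/149, sR=90/101, mL=11250/15049, mR=-8865/15049
obs B: pose=(7,-5,S) → sL=9/2, sR=45/16, mL=117/32, mR=-9/16
sensor matrix S = [[90/149, 90/101], [9/2, 45/16]]; det S = -278235/120392
solve [mL_A; mL_B] = S·[w00; w01] and [mR_A; mR_B] = S·[w10; w11]:
  w00 = 1/2, w01 = 1/2, w10 = 1/2, w11 = -1

1/2 1/2 1/2 -1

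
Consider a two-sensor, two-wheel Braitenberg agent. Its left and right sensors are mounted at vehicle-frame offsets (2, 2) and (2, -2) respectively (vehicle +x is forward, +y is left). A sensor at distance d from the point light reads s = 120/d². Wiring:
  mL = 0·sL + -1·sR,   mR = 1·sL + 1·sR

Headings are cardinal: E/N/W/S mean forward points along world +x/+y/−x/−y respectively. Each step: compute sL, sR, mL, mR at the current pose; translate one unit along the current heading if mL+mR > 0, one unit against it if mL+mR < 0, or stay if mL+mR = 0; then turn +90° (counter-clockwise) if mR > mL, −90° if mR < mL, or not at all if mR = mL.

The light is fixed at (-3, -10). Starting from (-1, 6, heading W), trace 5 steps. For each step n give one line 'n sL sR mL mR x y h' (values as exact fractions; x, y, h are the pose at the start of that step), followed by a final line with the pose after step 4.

0 30/49 10/27 -10/27 1300/1323 -1 6 W
1 24/41 120/197 -120/197 9648/8077 -2 6 S
2 60/149 60/89 -60/89 14280/13261 -2 5 E
3 120/289 24/61 -24/61 14256/17629 -1 5 N
4 30/49 10/27 -10/27 1300/1323 -1 6 W
final -2 6 S

n=0: pose=(-1,6,W); sL=30/49, sR=10/27; mL=-10/27, mR=1300/1323; mL+mR=30/49 → advance +1; mR−mL=1790/1323 → turn +1·90°
n=1: pose=(-2,6,S); sL=24/41, sR=120/197; mL=-120/197, mR=9648/8077; mL+mR=24/41 → advance +1; mR−mL=14568/8077 → turn +1·90°
n=2: pose=(-2,5,E); sL=60/149, sR=60/89; mL=-60/89, mR=14280/13261; mL+mR=60/149 → advance +1; mR−mL=23220/13261 → turn +1·90°
n=3: pose=(-1,5,N); sL=120/289, sR=24/61; mL=-24/61, mR=14256/17629; mL+mR=120/289 → advance +1; mR−mL=21192/17629 → turn +1·90°
n=4: pose=(-1,6,W); sL=30/49, sR=10/27; mL=-10/27, mR=1300/1323; mL+mR=30/49 → advance +1; mR−mL=1790/1323 → turn +1·90°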